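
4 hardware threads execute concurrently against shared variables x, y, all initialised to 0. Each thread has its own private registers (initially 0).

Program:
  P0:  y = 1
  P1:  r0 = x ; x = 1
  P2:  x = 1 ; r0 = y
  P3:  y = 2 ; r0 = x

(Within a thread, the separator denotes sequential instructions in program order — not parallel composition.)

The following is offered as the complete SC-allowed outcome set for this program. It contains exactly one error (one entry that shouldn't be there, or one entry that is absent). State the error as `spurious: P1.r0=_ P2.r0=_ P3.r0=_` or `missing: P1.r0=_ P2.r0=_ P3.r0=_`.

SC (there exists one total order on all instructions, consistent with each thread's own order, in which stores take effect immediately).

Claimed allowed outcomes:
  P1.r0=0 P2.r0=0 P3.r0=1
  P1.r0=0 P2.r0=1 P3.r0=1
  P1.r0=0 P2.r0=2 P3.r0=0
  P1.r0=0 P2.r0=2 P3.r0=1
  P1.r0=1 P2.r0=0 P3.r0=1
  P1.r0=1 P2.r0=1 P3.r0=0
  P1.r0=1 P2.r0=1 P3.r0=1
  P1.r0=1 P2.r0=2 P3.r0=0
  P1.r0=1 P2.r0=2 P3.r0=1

outcome vector order: (P1.r0,P2.r0,P3.r0)
under SC → <0 0 1>; <0 1 0>; <0 1 1>; <0 2 0>; <0 2 1>; <1 0 1>; <1 1 0>; <1 1 1>; <1 2 0>; <1 2 1>
SC∖claimed = {<0 1 0>}

missing: P1.r0=0 P2.r0=1 P3.r0=0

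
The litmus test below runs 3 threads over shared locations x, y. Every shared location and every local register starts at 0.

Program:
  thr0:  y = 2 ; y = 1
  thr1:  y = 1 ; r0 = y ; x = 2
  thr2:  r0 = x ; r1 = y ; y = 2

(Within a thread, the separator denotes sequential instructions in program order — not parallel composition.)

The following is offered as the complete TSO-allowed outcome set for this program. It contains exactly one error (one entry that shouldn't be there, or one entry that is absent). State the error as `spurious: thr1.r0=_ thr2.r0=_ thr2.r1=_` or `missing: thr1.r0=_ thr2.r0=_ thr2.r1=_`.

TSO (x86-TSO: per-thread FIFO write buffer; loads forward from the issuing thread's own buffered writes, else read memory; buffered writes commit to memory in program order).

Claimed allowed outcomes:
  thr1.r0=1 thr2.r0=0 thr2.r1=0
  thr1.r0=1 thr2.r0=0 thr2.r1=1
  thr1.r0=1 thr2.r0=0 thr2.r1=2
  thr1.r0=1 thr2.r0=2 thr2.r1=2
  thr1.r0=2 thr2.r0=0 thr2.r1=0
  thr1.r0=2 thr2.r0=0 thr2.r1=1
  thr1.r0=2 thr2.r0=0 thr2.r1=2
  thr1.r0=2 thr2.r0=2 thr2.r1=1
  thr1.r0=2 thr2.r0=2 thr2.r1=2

missing: thr1.r0=1 thr2.r0=2 thr2.r1=1

outcome vector order: (thr1.r0,thr2.r0,thr2.r1)
TSO: 10 outcomes — {(1,0,0) (1,0,1) (1,0,2) (1,2,1) (1,2,2) (2,0,0) (2,0,1) (2,0,2) (2,2,1) (2,2,2)}
TSO∖claimed = {(1,2,1)}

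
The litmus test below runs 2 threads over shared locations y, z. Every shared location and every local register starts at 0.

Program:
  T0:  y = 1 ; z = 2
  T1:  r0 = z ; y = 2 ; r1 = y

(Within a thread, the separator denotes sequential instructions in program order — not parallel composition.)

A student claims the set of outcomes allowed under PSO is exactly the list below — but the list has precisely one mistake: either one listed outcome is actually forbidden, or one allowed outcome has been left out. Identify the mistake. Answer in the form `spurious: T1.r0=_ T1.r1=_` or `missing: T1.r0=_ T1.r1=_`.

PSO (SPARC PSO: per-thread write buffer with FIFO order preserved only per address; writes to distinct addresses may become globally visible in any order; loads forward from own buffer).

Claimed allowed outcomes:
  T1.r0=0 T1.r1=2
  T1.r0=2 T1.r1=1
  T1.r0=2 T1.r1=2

missing: T1.r0=0 T1.r1=1

outcome vector order: (T1.r0,T1.r1)
PSO: 4 outcomes — {01; 02; 21; 22}
PSO∖claimed = {01}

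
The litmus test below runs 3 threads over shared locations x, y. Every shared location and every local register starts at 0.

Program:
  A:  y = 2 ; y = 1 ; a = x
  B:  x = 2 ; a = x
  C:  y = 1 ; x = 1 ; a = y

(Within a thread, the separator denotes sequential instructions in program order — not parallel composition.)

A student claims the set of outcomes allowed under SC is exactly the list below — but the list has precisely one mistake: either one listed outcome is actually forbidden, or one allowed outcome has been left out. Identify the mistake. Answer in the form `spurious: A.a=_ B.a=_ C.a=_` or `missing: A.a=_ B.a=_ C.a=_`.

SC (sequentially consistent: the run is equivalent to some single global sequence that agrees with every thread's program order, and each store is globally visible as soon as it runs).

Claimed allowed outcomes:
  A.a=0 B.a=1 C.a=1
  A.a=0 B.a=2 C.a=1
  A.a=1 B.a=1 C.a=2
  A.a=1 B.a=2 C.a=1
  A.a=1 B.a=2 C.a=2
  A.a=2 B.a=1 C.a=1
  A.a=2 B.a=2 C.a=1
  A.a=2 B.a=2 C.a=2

missing: A.a=1 B.a=1 C.a=1

outcome vector order: (A.a,B.a,C.a)
under SC → (0,1,1); (0,2,1); (1,1,1); (1,1,2); (1,2,1); (1,2,2); (2,1,1); (2,2,1); (2,2,2)
SC∖claimed = {(1,1,1)}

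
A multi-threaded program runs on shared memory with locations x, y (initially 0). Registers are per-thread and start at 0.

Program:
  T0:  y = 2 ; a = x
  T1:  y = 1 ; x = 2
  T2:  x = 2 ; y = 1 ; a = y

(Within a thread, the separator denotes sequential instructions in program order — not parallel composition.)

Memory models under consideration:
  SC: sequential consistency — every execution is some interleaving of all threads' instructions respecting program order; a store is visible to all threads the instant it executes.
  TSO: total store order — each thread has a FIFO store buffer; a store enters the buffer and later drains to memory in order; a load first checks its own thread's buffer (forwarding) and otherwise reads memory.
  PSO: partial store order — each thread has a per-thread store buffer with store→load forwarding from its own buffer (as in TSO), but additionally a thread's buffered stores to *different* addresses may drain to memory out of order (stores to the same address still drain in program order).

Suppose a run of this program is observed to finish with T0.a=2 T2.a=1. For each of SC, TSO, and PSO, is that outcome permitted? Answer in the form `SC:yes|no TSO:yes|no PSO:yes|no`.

outcome vector order: (T0.a,T2.a)
SC (3): 01, 21, 22
TSO (4): 01, 02, 21, 22
PSO (4): 01, 02, 21, 22
target 21 ∈ {SC,TSO,PSO}

SC:yes TSO:yes PSO:yes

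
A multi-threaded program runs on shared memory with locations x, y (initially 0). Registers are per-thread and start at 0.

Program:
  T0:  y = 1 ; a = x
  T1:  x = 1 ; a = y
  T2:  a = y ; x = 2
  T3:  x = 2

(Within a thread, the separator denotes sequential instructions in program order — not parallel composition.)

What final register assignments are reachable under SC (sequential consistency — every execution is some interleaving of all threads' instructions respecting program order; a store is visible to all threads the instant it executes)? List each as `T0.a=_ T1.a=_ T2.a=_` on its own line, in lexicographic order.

T0.a=0 T1.a=1 T2.a=0
T0.a=0 T1.a=1 T2.a=1
T0.a=1 T1.a=0 T2.a=0
T0.a=1 T1.a=0 T2.a=1
T0.a=1 T1.a=1 T2.a=0
T0.a=1 T1.a=1 T2.a=1
T0.a=2 T1.a=0 T2.a=0
T0.a=2 T1.a=0 T2.a=1
T0.a=2 T1.a=1 T2.a=0
T0.a=2 T1.a=1 T2.a=1

outcome vector order: (T0.a,T1.a,T2.a)
|SC outcomes| = 10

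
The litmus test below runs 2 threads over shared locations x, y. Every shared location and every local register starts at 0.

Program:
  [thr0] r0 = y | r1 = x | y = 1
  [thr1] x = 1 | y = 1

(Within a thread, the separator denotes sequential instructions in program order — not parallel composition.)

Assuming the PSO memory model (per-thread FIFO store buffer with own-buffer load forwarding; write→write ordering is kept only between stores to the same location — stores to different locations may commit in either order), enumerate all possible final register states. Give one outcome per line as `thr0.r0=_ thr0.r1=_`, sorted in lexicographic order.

outcome vector order: (thr0.r0,thr0.r1)
|PSO outcomes| = 4

thr0.r0=0 thr0.r1=0
thr0.r0=0 thr0.r1=1
thr0.r0=1 thr0.r1=0
thr0.r0=1 thr0.r1=1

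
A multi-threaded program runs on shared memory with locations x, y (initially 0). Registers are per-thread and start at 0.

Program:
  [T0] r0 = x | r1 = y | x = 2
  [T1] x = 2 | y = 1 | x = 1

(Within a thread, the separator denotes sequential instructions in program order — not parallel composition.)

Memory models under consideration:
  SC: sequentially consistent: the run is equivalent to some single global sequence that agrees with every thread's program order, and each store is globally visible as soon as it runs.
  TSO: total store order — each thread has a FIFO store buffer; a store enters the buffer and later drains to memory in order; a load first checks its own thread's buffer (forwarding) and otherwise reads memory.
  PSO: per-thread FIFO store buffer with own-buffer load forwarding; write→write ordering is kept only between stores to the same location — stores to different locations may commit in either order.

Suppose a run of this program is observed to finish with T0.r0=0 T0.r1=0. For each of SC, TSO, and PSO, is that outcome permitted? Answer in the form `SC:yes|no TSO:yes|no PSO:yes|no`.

outcome vector order: (T0.r0,T0.r1)
SC: 5 outcomes — {00; 01; 11; 20; 21}
TSO: 5 outcomes — {00; 01; 11; 20; 21}
PSO: 6 outcomes — {00; 01; 10; 11; 20; 21}
target 00 ∈ {SC,TSO,PSO}

SC:yes TSO:yes PSO:yes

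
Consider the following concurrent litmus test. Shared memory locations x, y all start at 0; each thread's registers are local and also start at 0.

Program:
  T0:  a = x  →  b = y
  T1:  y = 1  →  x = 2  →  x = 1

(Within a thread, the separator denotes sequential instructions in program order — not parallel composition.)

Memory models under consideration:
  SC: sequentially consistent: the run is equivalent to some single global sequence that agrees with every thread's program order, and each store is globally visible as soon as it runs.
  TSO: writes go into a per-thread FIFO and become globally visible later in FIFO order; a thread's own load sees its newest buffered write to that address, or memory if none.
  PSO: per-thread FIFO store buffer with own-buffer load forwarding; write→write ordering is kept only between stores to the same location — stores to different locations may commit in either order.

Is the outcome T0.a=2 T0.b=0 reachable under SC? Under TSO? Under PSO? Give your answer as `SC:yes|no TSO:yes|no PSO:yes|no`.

SC:no TSO:no PSO:yes

outcome vector order: (T0.a,T0.b)
under SC → 0/0 0/1 1/1 2/1
under TSO → 0/0 0/1 1/1 2/1
under PSO → 0/0 0/1 1/0 1/1 2/0 2/1
target 2/0 ∈ {PSO}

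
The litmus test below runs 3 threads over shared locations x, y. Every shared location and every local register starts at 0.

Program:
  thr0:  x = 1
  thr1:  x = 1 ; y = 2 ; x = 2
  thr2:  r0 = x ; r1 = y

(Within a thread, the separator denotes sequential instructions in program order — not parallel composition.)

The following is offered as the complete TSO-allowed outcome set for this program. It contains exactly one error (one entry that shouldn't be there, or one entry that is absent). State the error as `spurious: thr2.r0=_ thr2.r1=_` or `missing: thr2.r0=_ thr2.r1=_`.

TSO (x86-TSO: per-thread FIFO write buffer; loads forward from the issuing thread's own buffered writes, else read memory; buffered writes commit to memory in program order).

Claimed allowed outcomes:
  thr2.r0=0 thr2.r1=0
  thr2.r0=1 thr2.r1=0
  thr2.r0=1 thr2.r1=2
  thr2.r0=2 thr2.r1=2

missing: thr2.r0=0 thr2.r1=2

outcome vector order: (thr2.r0,thr2.r1)
TSO: 5 outcomes — {00, 02, 10, 12, 22}
TSO∖claimed = {02}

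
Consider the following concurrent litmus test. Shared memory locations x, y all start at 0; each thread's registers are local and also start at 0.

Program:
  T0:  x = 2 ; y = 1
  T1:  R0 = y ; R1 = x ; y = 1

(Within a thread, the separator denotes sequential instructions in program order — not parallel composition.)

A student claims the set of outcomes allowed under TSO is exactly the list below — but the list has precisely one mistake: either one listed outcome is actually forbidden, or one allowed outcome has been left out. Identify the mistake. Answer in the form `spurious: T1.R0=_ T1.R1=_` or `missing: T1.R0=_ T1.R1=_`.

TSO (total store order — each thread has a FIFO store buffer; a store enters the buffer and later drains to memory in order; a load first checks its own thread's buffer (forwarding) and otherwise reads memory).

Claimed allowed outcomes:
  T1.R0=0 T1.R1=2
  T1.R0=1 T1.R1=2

outcome vector order: (T1.R0,T1.R1)
TSO: 3 outcomes — {0/0, 0/2, 1/2}
TSO∖claimed = {0/0}

missing: T1.R0=0 T1.R1=0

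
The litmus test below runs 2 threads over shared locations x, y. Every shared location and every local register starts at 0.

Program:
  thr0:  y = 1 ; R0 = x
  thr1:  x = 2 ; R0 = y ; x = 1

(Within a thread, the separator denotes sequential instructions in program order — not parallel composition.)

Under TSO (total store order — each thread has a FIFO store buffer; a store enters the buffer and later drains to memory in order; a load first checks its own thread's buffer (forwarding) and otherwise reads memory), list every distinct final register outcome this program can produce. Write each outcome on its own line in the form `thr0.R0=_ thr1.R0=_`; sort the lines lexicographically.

outcome vector order: (thr0.R0,thr1.R0)
|TSO outcomes| = 6

thr0.R0=0 thr1.R0=0
thr0.R0=0 thr1.R0=1
thr0.R0=1 thr1.R0=0
thr0.R0=1 thr1.R0=1
thr0.R0=2 thr1.R0=0
thr0.R0=2 thr1.R0=1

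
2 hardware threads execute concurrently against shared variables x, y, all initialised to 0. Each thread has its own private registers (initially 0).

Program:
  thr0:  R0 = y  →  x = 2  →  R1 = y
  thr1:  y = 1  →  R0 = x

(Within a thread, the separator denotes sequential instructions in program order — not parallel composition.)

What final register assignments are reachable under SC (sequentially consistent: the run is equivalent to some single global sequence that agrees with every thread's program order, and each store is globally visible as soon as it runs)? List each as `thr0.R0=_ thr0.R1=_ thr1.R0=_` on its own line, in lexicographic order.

outcome vector order: (thr0.R0,thr0.R1,thr1.R0)
|SC outcomes| = 5

thr0.R0=0 thr0.R1=0 thr1.R0=2
thr0.R0=0 thr0.R1=1 thr1.R0=0
thr0.R0=0 thr0.R1=1 thr1.R0=2
thr0.R0=1 thr0.R1=1 thr1.R0=0
thr0.R0=1 thr0.R1=1 thr1.R0=2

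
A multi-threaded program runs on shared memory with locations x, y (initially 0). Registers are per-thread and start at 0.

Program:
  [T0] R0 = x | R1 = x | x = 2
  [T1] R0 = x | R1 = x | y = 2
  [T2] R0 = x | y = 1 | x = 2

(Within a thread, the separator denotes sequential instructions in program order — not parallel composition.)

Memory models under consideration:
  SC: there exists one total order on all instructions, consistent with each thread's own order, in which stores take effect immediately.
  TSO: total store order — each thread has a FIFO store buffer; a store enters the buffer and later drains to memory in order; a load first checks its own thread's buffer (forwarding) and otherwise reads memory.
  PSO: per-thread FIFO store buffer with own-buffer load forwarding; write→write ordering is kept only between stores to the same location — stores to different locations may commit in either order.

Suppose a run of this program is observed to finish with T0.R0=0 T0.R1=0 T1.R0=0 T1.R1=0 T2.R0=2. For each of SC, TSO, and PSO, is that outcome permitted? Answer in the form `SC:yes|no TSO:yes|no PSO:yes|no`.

SC:yes TSO:yes PSO:yes

outcome vector order: (T0.R0,T0.R1,T1.R0,T1.R1,T2.R0)
under SC → 0/0/0/0/0; 0/0/0/0/2; 0/0/0/2/0; 0/0/0/2/2; 0/0/2/2/0; 0/0/2/2/2; 0/2/0/0/0; 0/2/0/2/0; 0/2/2/2/0; 2/2/0/0/0; 2/2/0/2/0; 2/2/2/2/0
under TSO → 0/0/0/0/0; 0/0/0/0/2; 0/0/0/2/0; 0/0/0/2/2; 0/0/2/2/0; 0/0/2/2/2; 0/2/0/0/0; 0/2/0/2/0; 0/2/2/2/0; 2/2/0/0/0; 2/2/0/2/0; 2/2/2/2/0
under PSO → 0/0/0/0/0; 0/0/0/0/2; 0/0/0/2/0; 0/0/0/2/2; 0/0/2/2/0; 0/0/2/2/2; 0/2/0/0/0; 0/2/0/2/0; 0/2/2/2/0; 2/2/0/0/0; 2/2/0/2/0; 2/2/2/2/0
target 0/0/0/0/2 ∈ {SC,TSO,PSO}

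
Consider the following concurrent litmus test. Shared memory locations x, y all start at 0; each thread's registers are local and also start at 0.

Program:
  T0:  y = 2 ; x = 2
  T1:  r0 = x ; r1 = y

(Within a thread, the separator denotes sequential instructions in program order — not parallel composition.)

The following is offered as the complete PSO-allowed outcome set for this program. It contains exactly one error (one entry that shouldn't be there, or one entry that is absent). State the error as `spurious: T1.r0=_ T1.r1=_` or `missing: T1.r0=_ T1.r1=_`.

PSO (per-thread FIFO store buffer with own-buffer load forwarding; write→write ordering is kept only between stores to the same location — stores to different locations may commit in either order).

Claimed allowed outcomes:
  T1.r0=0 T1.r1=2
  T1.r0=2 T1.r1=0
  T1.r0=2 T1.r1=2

outcome vector order: (T1.r0,T1.r1)
under PSO → <0 0>; <0 2>; <2 0>; <2 2>
PSO∖claimed = {<0 0>}

missing: T1.r0=0 T1.r1=0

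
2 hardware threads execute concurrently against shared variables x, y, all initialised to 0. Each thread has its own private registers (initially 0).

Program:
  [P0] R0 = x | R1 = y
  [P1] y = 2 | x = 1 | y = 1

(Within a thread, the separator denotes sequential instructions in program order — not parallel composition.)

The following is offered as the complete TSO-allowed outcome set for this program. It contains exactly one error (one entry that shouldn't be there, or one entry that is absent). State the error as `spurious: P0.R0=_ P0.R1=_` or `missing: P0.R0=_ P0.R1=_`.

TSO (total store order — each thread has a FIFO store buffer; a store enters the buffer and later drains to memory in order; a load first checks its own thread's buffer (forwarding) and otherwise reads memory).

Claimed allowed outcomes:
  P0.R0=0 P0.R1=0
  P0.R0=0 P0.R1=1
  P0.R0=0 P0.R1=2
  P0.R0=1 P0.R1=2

outcome vector order: (P0.R0,P0.R1)
TSO: 5 outcomes — {(0,0); (0,1); (0,2); (1,1); (1,2)}
TSO∖claimed = {(1,1)}

missing: P0.R0=1 P0.R1=1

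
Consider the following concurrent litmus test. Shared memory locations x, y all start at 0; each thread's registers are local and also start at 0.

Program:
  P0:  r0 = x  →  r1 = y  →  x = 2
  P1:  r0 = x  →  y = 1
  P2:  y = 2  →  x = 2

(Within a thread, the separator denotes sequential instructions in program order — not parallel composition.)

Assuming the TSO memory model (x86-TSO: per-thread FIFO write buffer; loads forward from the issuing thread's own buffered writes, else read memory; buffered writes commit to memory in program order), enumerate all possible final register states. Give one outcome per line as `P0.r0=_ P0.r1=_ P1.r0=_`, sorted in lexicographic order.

P0.r0=0 P0.r1=0 P1.r0=0
P0.r0=0 P0.r1=0 P1.r0=2
P0.r0=0 P0.r1=1 P1.r0=0
P0.r0=0 P0.r1=1 P1.r0=2
P0.r0=0 P0.r1=2 P1.r0=0
P0.r0=0 P0.r1=2 P1.r0=2
P0.r0=2 P0.r1=1 P1.r0=0
P0.r0=2 P0.r1=1 P1.r0=2
P0.r0=2 P0.r1=2 P1.r0=0
P0.r0=2 P0.r1=2 P1.r0=2

outcome vector order: (P0.r0,P0.r1,P1.r0)
|TSO outcomes| = 10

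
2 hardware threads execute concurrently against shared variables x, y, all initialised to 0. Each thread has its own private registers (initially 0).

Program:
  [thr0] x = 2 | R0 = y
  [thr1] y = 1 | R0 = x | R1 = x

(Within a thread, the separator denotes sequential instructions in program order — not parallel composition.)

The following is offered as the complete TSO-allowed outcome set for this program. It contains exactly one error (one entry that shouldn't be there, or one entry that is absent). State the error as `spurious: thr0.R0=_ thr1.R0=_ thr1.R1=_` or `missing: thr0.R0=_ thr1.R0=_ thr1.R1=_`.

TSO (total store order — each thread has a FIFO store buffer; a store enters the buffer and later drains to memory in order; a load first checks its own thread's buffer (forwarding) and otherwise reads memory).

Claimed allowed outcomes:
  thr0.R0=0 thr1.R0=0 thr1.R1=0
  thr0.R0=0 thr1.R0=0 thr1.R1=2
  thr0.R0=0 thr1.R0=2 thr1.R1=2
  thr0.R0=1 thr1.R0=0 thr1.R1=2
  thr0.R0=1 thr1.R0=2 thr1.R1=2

outcome vector order: (thr0.R0,thr1.R0,thr1.R1)
under TSO → 000; 002; 022; 100; 102; 122
TSO∖claimed = {100}

missing: thr0.R0=1 thr1.R0=0 thr1.R1=0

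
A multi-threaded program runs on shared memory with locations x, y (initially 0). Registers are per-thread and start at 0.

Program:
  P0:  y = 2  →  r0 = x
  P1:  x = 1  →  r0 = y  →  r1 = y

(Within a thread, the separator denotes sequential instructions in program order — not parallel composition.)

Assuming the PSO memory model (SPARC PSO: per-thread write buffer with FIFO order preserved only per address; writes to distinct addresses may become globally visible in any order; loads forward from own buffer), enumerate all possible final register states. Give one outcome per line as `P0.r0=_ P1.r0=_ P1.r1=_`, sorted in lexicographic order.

outcome vector order: (P0.r0,P1.r0,P1.r1)
|PSO outcomes| = 6

P0.r0=0 P1.r0=0 P1.r1=0
P0.r0=0 P1.r0=0 P1.r1=2
P0.r0=0 P1.r0=2 P1.r1=2
P0.r0=1 P1.r0=0 P1.r1=0
P0.r0=1 P1.r0=0 P1.r1=2
P0.r0=1 P1.r0=2 P1.r1=2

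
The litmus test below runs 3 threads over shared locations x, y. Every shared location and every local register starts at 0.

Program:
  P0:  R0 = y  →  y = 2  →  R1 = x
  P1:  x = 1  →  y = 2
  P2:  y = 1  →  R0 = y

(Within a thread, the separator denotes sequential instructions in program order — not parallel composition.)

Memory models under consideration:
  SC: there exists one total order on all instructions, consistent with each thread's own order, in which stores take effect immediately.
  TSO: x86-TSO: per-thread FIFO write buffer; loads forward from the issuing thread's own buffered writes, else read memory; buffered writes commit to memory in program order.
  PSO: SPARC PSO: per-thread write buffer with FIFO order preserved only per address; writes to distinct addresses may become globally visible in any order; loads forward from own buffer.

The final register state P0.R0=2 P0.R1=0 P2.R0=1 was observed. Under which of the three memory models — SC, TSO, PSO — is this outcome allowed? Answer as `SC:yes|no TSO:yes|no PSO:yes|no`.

SC:no TSO:no PSO:yes

outcome vector order: (P0.R0,P0.R1,P2.R0)
SC (10): (0,0,1) (0,0,2) (0,1,1) (0,1,2) (1,0,1) (1,0,2) (1,1,1) (1,1,2) (2,1,1) (2,1,2)
TSO (10): (0,0,1) (0,0,2) (0,1,1) (0,1,2) (1,0,1) (1,0,2) (1,1,1) (1,1,2) (2,1,1) (2,1,2)
PSO (12): (0,0,1) (0,0,2) (0,1,1) (0,1,2) (1,0,1) (1,0,2) (1,1,1) (1,1,2) (2,0,1) (2,0,2) (2,1,1) (2,1,2)
target (2,0,1) ∈ {PSO}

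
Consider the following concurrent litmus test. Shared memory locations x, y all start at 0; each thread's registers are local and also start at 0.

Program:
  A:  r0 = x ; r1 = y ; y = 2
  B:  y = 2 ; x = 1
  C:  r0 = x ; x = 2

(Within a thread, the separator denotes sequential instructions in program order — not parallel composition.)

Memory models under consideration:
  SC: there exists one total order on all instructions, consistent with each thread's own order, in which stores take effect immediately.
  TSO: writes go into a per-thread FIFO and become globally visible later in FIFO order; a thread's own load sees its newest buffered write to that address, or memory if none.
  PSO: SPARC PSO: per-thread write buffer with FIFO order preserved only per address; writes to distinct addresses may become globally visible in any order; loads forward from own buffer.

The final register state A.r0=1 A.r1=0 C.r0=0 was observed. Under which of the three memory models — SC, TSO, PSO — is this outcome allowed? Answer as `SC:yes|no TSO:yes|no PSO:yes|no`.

SC:no TSO:no PSO:yes

outcome vector order: (A.r0,A.r1,C.r0)
SC (9): 0/0/0; 0/0/1; 0/2/0; 0/2/1; 1/2/0; 1/2/1; 2/0/0; 2/2/0; 2/2/1
TSO (9): 0/0/0; 0/0/1; 0/2/0; 0/2/1; 1/2/0; 1/2/1; 2/0/0; 2/2/0; 2/2/1
PSO (12): 0/0/0; 0/0/1; 0/2/0; 0/2/1; 1/0/0; 1/0/1; 1/2/0; 1/2/1; 2/0/0; 2/0/1; 2/2/0; 2/2/1
target 1/0/0 ∈ {PSO}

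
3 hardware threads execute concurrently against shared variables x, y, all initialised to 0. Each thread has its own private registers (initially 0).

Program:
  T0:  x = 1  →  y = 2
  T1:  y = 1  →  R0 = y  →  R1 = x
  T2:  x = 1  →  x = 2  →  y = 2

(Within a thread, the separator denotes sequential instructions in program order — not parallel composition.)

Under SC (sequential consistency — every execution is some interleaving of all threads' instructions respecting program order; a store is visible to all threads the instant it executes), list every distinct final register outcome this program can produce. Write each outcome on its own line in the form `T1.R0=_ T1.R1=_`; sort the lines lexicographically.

outcome vector order: (T1.R0,T1.R1)
|SC outcomes| = 5

T1.R0=1 T1.R1=0
T1.R0=1 T1.R1=1
T1.R0=1 T1.R1=2
T1.R0=2 T1.R1=1
T1.R0=2 T1.R1=2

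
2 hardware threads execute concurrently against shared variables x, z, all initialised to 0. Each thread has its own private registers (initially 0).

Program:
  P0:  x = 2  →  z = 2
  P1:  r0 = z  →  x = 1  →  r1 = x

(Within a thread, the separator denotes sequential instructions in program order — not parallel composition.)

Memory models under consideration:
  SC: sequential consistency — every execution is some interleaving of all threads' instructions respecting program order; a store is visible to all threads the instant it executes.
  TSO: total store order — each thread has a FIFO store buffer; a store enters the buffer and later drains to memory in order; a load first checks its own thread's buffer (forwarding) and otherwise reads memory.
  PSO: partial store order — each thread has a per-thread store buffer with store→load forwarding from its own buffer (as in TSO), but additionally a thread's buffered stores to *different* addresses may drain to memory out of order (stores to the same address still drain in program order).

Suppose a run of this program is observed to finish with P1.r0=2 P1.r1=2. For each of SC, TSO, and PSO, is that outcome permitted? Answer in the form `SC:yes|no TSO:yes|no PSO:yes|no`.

outcome vector order: (P1.r0,P1.r1)
under SC → <0 1>; <0 2>; <2 1>
under TSO → <0 1>; <0 2>; <2 1>
under PSO → <0 1>; <0 2>; <2 1>; <2 2>
target <2 2> ∈ {PSO}

SC:no TSO:no PSO:yes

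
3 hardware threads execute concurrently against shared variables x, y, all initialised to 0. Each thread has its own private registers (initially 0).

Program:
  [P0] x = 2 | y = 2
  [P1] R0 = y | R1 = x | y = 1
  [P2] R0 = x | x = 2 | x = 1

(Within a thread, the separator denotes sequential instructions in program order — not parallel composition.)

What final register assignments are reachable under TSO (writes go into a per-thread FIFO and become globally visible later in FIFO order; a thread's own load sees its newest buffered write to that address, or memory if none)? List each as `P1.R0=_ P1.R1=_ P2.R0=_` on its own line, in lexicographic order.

outcome vector order: (P1.R0,P1.R1,P2.R0)
|TSO outcomes| = 10

P1.R0=0 P1.R1=0 P2.R0=0
P1.R0=0 P1.R1=0 P2.R0=2
P1.R0=0 P1.R1=1 P2.R0=0
P1.R0=0 P1.R1=1 P2.R0=2
P1.R0=0 P1.R1=2 P2.R0=0
P1.R0=0 P1.R1=2 P2.R0=2
P1.R0=2 P1.R1=1 P2.R0=0
P1.R0=2 P1.R1=1 P2.R0=2
P1.R0=2 P1.R1=2 P2.R0=0
P1.R0=2 P1.R1=2 P2.R0=2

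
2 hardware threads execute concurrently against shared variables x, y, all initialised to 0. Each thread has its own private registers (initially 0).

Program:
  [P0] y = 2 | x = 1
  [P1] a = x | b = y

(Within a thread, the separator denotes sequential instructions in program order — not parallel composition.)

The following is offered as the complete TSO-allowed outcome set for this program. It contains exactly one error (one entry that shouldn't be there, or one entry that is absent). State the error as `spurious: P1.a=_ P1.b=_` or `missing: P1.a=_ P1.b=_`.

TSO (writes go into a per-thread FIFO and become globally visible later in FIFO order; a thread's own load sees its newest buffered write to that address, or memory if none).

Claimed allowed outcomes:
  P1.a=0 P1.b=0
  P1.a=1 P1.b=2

missing: P1.a=0 P1.b=2

outcome vector order: (P1.a,P1.b)
[TSO] allowed = {00; 02; 12}
TSO∖claimed = {02}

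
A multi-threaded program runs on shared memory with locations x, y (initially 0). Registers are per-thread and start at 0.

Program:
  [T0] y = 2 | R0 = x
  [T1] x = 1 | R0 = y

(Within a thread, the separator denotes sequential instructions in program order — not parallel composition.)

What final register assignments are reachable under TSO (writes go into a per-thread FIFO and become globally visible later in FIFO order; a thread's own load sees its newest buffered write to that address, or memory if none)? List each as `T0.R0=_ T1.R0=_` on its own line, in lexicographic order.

outcome vector order: (T0.R0,T1.R0)
|TSO outcomes| = 4

T0.R0=0 T1.R0=0
T0.R0=0 T1.R0=2
T0.R0=1 T1.R0=0
T0.R0=1 T1.R0=2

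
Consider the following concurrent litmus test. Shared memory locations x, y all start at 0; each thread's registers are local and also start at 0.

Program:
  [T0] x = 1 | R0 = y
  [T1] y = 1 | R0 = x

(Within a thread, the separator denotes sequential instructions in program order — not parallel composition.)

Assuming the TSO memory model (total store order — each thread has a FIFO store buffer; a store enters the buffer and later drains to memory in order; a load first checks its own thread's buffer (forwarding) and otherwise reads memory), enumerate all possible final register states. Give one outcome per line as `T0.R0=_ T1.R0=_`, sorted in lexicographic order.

outcome vector order: (T0.R0,T1.R0)
|TSO outcomes| = 4

T0.R0=0 T1.R0=0
T0.R0=0 T1.R0=1
T0.R0=1 T1.R0=0
T0.R0=1 T1.R0=1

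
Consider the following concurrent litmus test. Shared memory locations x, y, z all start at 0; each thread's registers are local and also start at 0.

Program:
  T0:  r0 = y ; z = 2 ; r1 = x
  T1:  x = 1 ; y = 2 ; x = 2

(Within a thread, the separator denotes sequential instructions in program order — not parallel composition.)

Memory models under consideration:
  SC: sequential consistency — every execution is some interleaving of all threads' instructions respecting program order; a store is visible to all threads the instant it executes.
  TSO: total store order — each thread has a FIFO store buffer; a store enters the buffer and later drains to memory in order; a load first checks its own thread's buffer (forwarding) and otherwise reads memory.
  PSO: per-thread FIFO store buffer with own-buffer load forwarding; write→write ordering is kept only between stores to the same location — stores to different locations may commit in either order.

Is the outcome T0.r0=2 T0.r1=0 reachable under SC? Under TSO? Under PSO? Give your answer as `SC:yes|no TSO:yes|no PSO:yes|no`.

outcome vector order: (T0.r0,T0.r1)
under SC → (0,0); (0,1); (0,2); (2,1); (2,2)
under TSO → (0,0); (0,1); (0,2); (2,1); (2,2)
under PSO → (0,0); (0,1); (0,2); (2,0); (2,1); (2,2)
target (2,0) ∈ {PSO}

SC:no TSO:no PSO:yes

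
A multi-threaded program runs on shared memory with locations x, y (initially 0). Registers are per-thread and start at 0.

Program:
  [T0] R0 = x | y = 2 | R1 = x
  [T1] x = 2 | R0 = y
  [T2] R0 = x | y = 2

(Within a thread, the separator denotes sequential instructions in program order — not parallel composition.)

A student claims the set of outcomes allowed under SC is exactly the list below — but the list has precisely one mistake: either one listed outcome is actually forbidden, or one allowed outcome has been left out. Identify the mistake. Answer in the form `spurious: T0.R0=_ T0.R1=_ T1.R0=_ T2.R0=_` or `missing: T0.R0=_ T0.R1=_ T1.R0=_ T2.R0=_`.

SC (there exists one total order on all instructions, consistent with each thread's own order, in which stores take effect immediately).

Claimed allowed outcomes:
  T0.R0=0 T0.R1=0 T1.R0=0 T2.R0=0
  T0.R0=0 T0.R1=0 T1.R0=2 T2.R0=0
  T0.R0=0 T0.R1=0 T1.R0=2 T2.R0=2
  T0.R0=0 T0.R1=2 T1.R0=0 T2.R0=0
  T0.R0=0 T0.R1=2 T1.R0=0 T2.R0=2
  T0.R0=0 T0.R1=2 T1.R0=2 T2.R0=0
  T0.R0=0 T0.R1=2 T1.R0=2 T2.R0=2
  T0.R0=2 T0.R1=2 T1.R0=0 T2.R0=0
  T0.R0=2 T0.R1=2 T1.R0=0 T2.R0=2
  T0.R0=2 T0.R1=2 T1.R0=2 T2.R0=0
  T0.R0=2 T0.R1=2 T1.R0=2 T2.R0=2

outcome vector order: (T0.R0,T0.R1,T1.R0,T2.R0)
under SC → <0 0 2 0>, <0 0 2 2>, <0 2 0 0>, <0 2 0 2>, <0 2 2 0>, <0 2 2 2>, <2 2 0 0>, <2 2 0 2>, <2 2 2 0>, <2 2 2 2>
claimed∖SC = {<0 0 0 0>}

spurious: T0.R0=0 T0.R1=0 T1.R0=0 T2.R0=0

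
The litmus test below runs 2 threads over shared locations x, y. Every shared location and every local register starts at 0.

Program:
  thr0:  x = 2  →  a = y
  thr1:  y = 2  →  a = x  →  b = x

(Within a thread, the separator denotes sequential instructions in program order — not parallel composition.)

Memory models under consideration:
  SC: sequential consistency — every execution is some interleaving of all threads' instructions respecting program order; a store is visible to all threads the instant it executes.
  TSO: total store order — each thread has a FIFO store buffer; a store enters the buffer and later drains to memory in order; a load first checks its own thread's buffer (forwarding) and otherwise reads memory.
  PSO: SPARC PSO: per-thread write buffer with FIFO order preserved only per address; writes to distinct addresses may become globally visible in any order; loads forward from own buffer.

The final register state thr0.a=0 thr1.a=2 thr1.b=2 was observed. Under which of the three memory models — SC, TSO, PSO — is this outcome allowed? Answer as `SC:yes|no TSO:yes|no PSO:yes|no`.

SC:yes TSO:yes PSO:yes

outcome vector order: (thr0.a,thr1.a,thr1.b)
SC (4): (0,2,2); (2,0,0); (2,0,2); (2,2,2)
TSO (6): (0,0,0); (0,0,2); (0,2,2); (2,0,0); (2,0,2); (2,2,2)
PSO (6): (0,0,0); (0,0,2); (0,2,2); (2,0,0); (2,0,2); (2,2,2)
target (0,2,2) ∈ {SC,TSO,PSO}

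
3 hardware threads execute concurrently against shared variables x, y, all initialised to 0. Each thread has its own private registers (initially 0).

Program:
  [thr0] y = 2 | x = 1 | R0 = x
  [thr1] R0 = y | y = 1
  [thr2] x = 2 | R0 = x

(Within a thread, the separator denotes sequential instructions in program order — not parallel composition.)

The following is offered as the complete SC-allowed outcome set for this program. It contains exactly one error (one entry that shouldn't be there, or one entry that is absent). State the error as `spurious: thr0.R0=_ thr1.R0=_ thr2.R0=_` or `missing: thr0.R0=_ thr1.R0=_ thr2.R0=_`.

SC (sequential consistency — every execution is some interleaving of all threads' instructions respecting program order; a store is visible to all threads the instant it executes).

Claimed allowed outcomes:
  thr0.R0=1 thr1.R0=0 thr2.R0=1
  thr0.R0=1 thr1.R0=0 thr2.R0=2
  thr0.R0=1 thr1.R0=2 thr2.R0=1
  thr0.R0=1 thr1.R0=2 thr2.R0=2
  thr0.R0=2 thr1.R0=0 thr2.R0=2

missing: thr0.R0=2 thr1.R0=2 thr2.R0=2

outcome vector order: (thr0.R0,thr1.R0,thr2.R0)
SC (6): 101; 102; 121; 122; 202; 222
SC∖claimed = {222}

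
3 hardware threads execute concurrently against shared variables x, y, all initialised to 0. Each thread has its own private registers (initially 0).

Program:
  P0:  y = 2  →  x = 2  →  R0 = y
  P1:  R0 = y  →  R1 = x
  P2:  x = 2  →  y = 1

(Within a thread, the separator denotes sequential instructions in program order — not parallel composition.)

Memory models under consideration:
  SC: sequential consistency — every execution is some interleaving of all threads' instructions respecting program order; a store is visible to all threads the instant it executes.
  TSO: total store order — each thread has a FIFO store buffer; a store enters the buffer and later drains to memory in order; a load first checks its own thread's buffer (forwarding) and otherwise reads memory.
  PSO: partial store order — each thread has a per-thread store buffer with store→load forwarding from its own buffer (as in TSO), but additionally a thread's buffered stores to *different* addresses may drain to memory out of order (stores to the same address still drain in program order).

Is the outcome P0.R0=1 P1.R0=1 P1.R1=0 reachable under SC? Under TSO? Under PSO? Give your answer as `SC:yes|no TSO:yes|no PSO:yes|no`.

outcome vector order: (P0.R0,P1.R0,P1.R1)
SC (10): (1,0,0), (1,0,2), (1,1,2), (1,2,0), (1,2,2), (2,0,0), (2,0,2), (2,1,2), (2,2,0), (2,2,2)
TSO (10): (1,0,0), (1,0,2), (1,1,2), (1,2,0), (1,2,2), (2,0,0), (2,0,2), (2,1,2), (2,2,0), (2,2,2)
PSO (12): (1,0,0), (1,0,2), (1,1,0), (1,1,2), (1,2,0), (1,2,2), (2,0,0), (2,0,2), (2,1,0), (2,1,2), (2,2,0), (2,2,2)
target (1,1,0) ∈ {PSO}

SC:no TSO:no PSO:yes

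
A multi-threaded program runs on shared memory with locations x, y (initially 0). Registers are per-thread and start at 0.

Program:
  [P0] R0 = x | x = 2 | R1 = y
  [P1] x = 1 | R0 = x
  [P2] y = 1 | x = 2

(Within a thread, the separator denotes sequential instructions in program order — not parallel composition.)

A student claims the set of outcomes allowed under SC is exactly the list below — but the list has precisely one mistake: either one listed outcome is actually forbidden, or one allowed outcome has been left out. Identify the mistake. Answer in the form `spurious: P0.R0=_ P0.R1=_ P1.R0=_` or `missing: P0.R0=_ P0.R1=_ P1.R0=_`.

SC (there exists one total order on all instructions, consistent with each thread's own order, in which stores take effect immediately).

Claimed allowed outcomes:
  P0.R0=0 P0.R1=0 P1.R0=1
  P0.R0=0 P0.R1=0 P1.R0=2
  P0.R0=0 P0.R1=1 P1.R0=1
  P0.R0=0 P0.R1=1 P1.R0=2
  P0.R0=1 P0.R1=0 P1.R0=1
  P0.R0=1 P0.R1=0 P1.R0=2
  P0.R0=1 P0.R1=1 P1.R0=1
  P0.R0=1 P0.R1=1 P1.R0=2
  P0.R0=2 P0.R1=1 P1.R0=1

missing: P0.R0=2 P0.R1=1 P1.R0=2

outcome vector order: (P0.R0,P0.R1,P1.R0)
[SC] allowed = {<0 0 1>, <0 0 2>, <0 1 1>, <0 1 2>, <1 0 1>, <1 0 2>, <1 1 1>, <1 1 2>, <2 1 1>, <2 1 2>}
SC∖claimed = {<2 1 2>}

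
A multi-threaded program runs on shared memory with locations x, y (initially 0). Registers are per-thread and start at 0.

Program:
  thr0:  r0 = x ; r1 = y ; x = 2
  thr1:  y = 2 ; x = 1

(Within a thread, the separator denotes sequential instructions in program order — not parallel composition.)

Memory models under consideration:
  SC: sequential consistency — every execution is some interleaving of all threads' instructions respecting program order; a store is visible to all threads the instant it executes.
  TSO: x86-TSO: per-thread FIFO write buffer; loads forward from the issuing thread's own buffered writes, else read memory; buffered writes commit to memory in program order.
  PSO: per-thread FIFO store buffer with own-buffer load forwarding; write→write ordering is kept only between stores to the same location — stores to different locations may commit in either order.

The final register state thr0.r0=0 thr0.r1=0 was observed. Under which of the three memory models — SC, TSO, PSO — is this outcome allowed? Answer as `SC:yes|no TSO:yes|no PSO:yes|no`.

SC:yes TSO:yes PSO:yes

outcome vector order: (thr0.r0,thr0.r1)
SC: 3 outcomes — {(0,0) (0,2) (1,2)}
TSO: 3 outcomes — {(0,0) (0,2) (1,2)}
PSO: 4 outcomes — {(0,0) (0,2) (1,0) (1,2)}
target (0,0) ∈ {SC,TSO,PSO}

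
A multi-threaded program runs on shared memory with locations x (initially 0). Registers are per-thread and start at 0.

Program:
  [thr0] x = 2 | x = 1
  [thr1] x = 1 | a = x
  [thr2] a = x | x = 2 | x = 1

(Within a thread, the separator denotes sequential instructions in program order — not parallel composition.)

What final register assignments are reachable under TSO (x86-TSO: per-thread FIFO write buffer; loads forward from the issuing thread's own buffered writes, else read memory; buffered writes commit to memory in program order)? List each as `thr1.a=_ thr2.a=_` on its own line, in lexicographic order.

thr1.a=1 thr2.a=0
thr1.a=1 thr2.a=1
thr1.a=1 thr2.a=2
thr1.a=2 thr2.a=0
thr1.a=2 thr2.a=1
thr1.a=2 thr2.a=2

outcome vector order: (thr1.a,thr2.a)
|TSO outcomes| = 6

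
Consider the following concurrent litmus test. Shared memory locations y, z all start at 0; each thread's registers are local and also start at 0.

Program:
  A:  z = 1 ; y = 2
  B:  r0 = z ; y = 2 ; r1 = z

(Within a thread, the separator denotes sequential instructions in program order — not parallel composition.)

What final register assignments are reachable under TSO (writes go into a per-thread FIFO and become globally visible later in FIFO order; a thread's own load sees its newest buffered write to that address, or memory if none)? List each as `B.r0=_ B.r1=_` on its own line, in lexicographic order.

B.r0=0 B.r1=0
B.r0=0 B.r1=1
B.r0=1 B.r1=1

outcome vector order: (B.r0,B.r1)
|TSO outcomes| = 3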